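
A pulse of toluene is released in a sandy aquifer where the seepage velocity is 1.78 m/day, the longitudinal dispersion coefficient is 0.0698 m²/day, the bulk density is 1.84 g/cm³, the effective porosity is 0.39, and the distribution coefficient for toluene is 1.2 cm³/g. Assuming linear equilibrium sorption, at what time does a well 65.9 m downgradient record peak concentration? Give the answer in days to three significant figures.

246 days

Retardation factor R = 1 + ρ_b·K_d/n = 1 + 1.84 × 1.2/0.39 = 6.662.
Sorption retards both mechanisms: v_R = v/R = 0.2672 m/day, D_R = D/R = 0.01048 m²/day.
Peak time from v_R²t² + 2D_R t − x² = 0: t = (√(D_R² + v_R²x²) − D_R)/v_R².
√(D_R² + v_R²x²) = √(0.01048² + 0.2672² × 65.9²) = 17.61; v_R² = 0.07140.
t = (17.61 − 0.01048)/0.07140 = 246 days.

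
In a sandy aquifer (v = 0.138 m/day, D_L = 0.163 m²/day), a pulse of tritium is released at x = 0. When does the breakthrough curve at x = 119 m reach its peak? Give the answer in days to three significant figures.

For the 1D instantaneous-source solution, setting ∂C/∂t = 0 at fixed x gives v²t² + 2Dt − x² = 0, so t = (√(D² + v²x²) − D)/v².
√(D² + v²x²) = √(0.163² + 0.138² × 119²) = 16.42; v² = 0.019044.
t = (16.42 − 0.163)/0.019044 = 854 days (vs. the pure-advection estimate x/v = 862 d).

854 days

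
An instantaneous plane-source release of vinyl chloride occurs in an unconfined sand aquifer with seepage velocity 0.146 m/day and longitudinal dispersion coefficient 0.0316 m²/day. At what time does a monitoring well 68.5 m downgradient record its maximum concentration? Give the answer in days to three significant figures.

For the 1D instantaneous-source solution, setting ∂C/∂t = 0 at fixed x gives v²t² + 2Dt − x² = 0, so t = (√(D² + v²x²) − D)/v².
√(D² + v²x²) = √(0.0316² + 0.146² × 68.5²) = 10.00; v² = 0.021316.
t = (10.00 − 0.0316)/0.021316 = 468 days (vs. the pure-advection estimate x/v = 469 d).

468 days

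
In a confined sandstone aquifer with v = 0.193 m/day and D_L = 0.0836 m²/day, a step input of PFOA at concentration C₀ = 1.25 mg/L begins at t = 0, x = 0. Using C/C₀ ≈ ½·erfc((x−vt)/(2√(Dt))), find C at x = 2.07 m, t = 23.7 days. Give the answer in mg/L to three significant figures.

1.12 mg/L

For a continuous step input, C/C₀ ≈ ½·erfc((x−vt)/(2√(Dt))).
vt = 0.193 × 23.7 = 4.5741 m and 2√(Dt) = 2√(0.0836 × 23.7) = 2.815 m.
Argument (x−vt)/(2√(Dt)) = (2.07 − 4.5741)/2.815 = -0.8896; ½·erfc(-0.8896) = 0.8958.
C = 1.25 × 0.8958 = 1.12 mg/L.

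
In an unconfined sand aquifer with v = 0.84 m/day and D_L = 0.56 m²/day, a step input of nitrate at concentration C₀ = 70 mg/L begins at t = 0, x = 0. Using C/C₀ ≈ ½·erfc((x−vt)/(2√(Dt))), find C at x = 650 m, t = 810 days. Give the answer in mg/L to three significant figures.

For a continuous step input, C/C₀ ≈ ½·erfc((x−vt)/(2√(Dt))).
vt = 0.84 × 810 = 680.4 m and 2√(Dt) = 2√(0.56 × 810) = 42.60 m.
Argument (x−vt)/(2√(Dt)) = (650 − 680.4)/42.60 = -0.7136; ½·erfc(-0.7136) = 0.8436.
C = 70 × 0.8436 = 59.1 mg/L.

59.1 mg/L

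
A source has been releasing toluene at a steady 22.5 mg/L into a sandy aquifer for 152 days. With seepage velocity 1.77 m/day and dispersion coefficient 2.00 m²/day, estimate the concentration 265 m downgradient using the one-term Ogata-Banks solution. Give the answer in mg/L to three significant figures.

For a continuous step input, C/C₀ ≈ ½·erfc((x−vt)/(2√(Dt))).
vt = 1.77 × 152 = 269.04 m and 2√(Dt) = 2√(2.00 × 152) = 34.87 m.
Argument (x−vt)/(2√(Dt)) = (265 − 269.04)/34.87 = -0.1159; ½·erfc(-0.1159) = 0.5651.
C = 22.5 × 0.5651 = 12.7 mg/L.

12.7 mg/L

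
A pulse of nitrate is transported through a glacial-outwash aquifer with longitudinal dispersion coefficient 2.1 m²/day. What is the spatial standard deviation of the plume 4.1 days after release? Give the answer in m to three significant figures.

4.15 m

Dispersive spreading gives a Gaussian with σ² = 2Dt; advection only shifts the center.
σ = √(2 × 2.1 × 4.1) = 4.15 m.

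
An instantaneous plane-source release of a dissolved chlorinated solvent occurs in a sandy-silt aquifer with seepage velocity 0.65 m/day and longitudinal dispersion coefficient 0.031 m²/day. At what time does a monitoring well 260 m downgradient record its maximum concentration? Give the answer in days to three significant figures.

400 days

For the 1D instantaneous-source solution, setting ∂C/∂t = 0 at fixed x gives v²t² + 2Dt − x² = 0, so t = (√(D² + v²x²) − D)/v².
√(D² + v²x²) = √(0.031² + 0.65² × 260²) = 169.0; v² = 0.4225.
t = (169.0 − 0.031)/0.4225 = 400 days (vs. the pure-advection estimate x/v = 400 d).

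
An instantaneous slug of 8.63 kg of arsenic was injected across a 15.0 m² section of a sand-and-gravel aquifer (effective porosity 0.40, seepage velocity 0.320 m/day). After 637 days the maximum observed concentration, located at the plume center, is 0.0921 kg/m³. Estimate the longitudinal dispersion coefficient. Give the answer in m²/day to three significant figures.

0.0305 m²/day

At the plume center C_max = M/(n_e·A·√(4πDt)), so D = M²/(4πt·(n_e·A·C_max)²).
n_e·A·C_max = 0.40 × 15.0 × 0.0921 = 0.5526 kg/m.
D = 8.63²/(4π × 637 × 0.5526²) = 0.0305 m²/day.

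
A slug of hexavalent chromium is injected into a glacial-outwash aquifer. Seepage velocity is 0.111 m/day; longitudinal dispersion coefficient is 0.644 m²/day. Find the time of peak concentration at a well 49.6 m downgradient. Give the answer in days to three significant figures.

398 days

For the 1D instantaneous-source solution, setting ∂C/∂t = 0 at fixed x gives v²t² + 2Dt − x² = 0, so t = (√(D² + v²x²) − D)/v².
√(D² + v²x²) = √(0.644² + 0.111² × 49.6²) = 5.543; v² = 0.012321.
t = (5.543 − 0.644)/0.012321 = 398 days (vs. the pure-advection estimate x/v = 447 d).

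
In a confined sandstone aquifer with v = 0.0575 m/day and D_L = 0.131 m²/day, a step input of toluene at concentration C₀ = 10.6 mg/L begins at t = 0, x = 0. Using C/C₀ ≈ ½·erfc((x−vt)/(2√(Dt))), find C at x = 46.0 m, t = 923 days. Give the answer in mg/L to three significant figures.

For a continuous step input, C/C₀ ≈ ½·erfc((x−vt)/(2√(Dt))).
vt = 0.0575 × 923 = 53.0725 m and 2√(Dt) = 2√(0.131 × 923) = 21.99 m.
Argument (x−vt)/(2√(Dt)) = (46.0 − 53.0725)/21.99 = -0.3216; ½·erfc(-0.3216) = 0.6754.
C = 10.6 × 0.6754 = 7.16 mg/L.

7.16 mg/L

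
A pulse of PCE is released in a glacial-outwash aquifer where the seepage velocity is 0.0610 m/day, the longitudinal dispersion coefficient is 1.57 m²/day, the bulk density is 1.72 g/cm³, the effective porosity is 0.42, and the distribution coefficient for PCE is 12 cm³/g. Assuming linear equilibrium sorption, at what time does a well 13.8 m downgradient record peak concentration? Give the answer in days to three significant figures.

Retardation factor R = 1 + ρ_b·K_d/n = 1 + 1.72 × 12/0.42 = 50.14.
Sorption retards both mechanisms: v_R = v/R = 0.001217 m/day, D_R = D/R = 0.03131 m²/day.
Peak time from v_R²t² + 2D_R t − x² = 0: t = (√(D_R² + v_R²x²) − D_R)/v_R².
√(D_R² + v_R²x²) = √(0.03131² + 0.001217² × 13.8²) = 0.03553; v_R² = 1.481e-06.
t = (0.03553 − 0.03131)/1.481e-06 = 2850 days.

2850 days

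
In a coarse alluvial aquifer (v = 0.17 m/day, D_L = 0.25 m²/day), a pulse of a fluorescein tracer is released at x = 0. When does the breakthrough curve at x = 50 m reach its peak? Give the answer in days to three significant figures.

286 days

For the 1D instantaneous-source solution, setting ∂C/∂t = 0 at fixed x gives v²t² + 2Dt − x² = 0, so t = (√(D² + v²x²) − D)/v².
√(D² + v²x²) = √(0.25² + 0.17² × 50²) = 8.504; v² = 0.0289.
t = (8.504 − 0.25)/0.0289 = 286 days (vs. the pure-advection estimate x/v = 294 d).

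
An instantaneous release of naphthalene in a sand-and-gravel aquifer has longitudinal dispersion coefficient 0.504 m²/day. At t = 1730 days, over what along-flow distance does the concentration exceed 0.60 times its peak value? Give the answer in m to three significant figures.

The plume is Gaussian with σ = √(2Dt) = √(2 × 0.504 × 1730) = 41.76 m.
C/C_peak = exp(−Δx²/(2σ²)) = 0.60 ⇒ Δx = σ·√(−2 ln 0.60) = 41.76 × 1.011 = 42.22 m.
Width = 2Δx = 84.4 m.

84.4 m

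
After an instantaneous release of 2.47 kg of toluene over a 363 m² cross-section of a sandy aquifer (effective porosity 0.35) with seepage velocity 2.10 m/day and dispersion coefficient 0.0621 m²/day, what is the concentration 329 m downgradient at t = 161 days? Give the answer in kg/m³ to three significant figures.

0.000219 kg/m³

For an instantaneous plane source, C(x,t) = M/(n_e·A·√(4πDt)) · exp(−(x−vt)²/(4Dt)), with n_e·A the pore (flow) area.
Plume center vt = 2.10 × 161 = 338.1 m, so the well at 329 m is 9.1 m upgradient of the peak.
√(4πDt) = 11.21 m, giving peak height M/(n_e·A·√(4πDt)) = 2.47/(0.35 × 363 × 11.21) = 0.001734 kg/m³.
(x−vt)²/(4Dt) = (-9.1)²/(4 × 0.0621 × 161) = 2.071; exp(−2.071) = 0.1261.
C = 0.001734 × 0.1261 = 0.000219 kg/m³.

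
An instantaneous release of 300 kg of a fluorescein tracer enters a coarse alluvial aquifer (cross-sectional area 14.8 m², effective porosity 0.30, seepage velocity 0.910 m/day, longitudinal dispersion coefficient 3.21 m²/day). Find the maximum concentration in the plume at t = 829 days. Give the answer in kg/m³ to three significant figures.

0.369 kg/m³

The peak of an instantaneous 1D plume sits at x = vt; there the Gaussian factor is 1 and C_max = M/(n_e·A·√(4πDt)), where n_e·A is the pore area the mass is dissolved in.
√(4πDt) = √(4π × 3.21 × 829) = 182.9 m, so C_max = 300/(0.30 × 14.8 × 182.9) = 0.369 kg/m³.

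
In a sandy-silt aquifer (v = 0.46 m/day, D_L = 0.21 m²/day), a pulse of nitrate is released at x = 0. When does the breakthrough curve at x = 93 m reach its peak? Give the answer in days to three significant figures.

For the 1D instantaneous-source solution, setting ∂C/∂t = 0 at fixed x gives v²t² + 2Dt − x² = 0, so t = (√(D² + v²x²) − D)/v².
√(D² + v²x²) = √(0.21² + 0.46² × 93²) = 42.78; v² = 0.2116.
t = (42.78 − 0.21)/0.2116 = 201 days (vs. the pure-advection estimate x/v = 202 d).

201 days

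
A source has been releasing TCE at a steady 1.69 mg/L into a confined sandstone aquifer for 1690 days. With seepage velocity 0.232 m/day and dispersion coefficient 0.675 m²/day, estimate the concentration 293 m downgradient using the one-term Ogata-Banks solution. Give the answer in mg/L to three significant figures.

For a continuous step input, C/C₀ ≈ ½·erfc((x−vt)/(2√(Dt))).
vt = 0.232 × 1690 = 392.08 m and 2√(Dt) = 2√(0.675 × 1690) = 67.55 m.
Argument (x−vt)/(2√(Dt)) = (293 − 392.08)/67.55 = -1.467; ½·erfc(-1.467) = 0.9810.
C = 1.69 × 0.9810 = 1.66 mg/L.

1.66 mg/L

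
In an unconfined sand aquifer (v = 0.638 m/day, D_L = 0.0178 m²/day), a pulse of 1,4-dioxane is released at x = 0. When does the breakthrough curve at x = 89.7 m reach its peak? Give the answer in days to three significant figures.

For the 1D instantaneous-source solution, setting ∂C/∂t = 0 at fixed x gives v²t² + 2Dt − x² = 0, so t = (√(D² + v²x²) − D)/v².
√(D² + v²x²) = √(0.0178² + 0.638² × 89.7²) = 57.23; v² = 0.407044.
t = (57.23 − 0.0178)/0.407044 = 141 days (vs. the pure-advection estimate x/v = 141 d).

141 days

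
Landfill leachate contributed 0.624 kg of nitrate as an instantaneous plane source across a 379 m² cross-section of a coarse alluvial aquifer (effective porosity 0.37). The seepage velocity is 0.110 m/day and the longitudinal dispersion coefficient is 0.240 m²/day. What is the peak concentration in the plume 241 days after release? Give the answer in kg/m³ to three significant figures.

0.000165 kg/m³

The peak of an instantaneous 1D plume sits at x = vt; there the Gaussian factor is 1 and C_max = M/(n_e·A·√(4πDt)), where n_e·A is the pore area the mass is dissolved in.
√(4πDt) = √(4π × 0.240 × 241) = 26.96 m, so C_max = 0.624/(0.37 × 379 × 26.96) = 0.000165 kg/m³.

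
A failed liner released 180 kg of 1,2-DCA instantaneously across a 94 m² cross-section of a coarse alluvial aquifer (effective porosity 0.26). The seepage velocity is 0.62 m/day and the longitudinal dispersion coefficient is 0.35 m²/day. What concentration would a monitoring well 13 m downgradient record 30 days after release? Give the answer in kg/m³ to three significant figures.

0.304 kg/m³

For an instantaneous plane source, C(x,t) = M/(n_e·A·√(4πDt)) · exp(−(x−vt)²/(4Dt)), with n_e·A the pore (flow) area.
Plume center vt = 0.62 × 30 = 18.6 m, so the well at 13 m is 5.6 m upgradient of the peak.
√(4πDt) = 11.49 m, giving peak height M/(n_e·A·√(4πDt)) = 180/(0.26 × 94 × 11.49) = 0.6410 kg/m³.
(x−vt)²/(4Dt) = (-5.6)²/(4 × 0.35 × 30) = 0.7467; exp(−0.7467) = 0.4739.
C = 0.6410 × 0.4739 = 0.304 kg/m³.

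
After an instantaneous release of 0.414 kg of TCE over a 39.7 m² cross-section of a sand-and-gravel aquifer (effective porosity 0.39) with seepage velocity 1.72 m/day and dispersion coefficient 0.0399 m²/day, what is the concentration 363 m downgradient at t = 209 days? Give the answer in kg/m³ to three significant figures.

0.00180 kg/m³

For an instantaneous plane source, C(x,t) = M/(n_e·A·√(4πDt)) · exp(−(x−vt)²/(4Dt)), with n_e·A the pore (flow) area.
Plume center vt = 1.72 × 209 = 359.48 m, so the well at 363 m is 3.52 m downgradient of the peak.
√(4πDt) = 10.24 m, giving peak height M/(n_e·A·√(4πDt)) = 0.414/(0.39 × 39.7 × 10.24) = 0.002611 kg/m³.
(x−vt)²/(4Dt) = (3.52)²/(4 × 0.0399 × 209) = 0.3715; exp(−0.3715) = 0.6897.
C = 0.002611 × 0.6897 = 0.00180 kg/m³.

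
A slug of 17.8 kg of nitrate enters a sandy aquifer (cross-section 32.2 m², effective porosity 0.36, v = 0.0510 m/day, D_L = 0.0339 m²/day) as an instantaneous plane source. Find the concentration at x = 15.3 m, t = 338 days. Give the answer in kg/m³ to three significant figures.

For an instantaneous plane source, C(x,t) = M/(n_e·A·√(4πDt)) · exp(−(x−vt)²/(4Dt)), with n_e·A the pore (flow) area.
Plume center vt = 0.0510 × 338 = 17.238 m, so the well at 15.3 m is 1.938 m upgradient of the peak.
√(4πDt) = 12.00 m, giving peak height M/(n_e·A·√(4πDt)) = 17.8/(0.36 × 32.2 × 12.00) = 0.1280 kg/m³.
(x−vt)²/(4Dt) = (-1.938)²/(4 × 0.0339 × 338) = 0.08195; exp(−0.08195) = 0.9213.
C = 0.1280 × 0.9213 = 0.118 kg/m³.

0.118 kg/m³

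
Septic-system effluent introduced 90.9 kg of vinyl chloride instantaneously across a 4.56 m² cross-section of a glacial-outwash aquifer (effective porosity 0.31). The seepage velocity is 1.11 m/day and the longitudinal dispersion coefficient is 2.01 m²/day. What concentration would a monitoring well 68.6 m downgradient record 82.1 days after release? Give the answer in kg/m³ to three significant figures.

For an instantaneous plane source, C(x,t) = M/(n_e·A·√(4πDt)) · exp(−(x−vt)²/(4Dt)), with n_e·A the pore (flow) area.
Plume center vt = 1.11 × 82.1 = 91.131 m, so the well at 68.6 m is 22.531 m upgradient of the peak.
√(4πDt) = 45.54 m, giving peak height M/(n_e·A·√(4πDt)) = 90.9/(0.31 × 4.56 × 45.54) = 1.412 kg/m³.
(x−vt)²/(4Dt) = (-22.531)²/(4 × 2.01 × 82.1) = 0.7691; exp(−0.7691) = 0.4634.
C = 1.412 × 0.4634 = 0.654 kg/m³.

0.654 kg/m³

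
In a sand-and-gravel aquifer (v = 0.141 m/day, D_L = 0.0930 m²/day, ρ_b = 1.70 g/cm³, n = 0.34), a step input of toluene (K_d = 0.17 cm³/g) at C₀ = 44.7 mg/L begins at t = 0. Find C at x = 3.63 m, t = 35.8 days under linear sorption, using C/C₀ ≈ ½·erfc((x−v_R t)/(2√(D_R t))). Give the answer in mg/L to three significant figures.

Retardation factor R = 1 + ρ_b·K_d/n = 1 + 1.70 × 0.17/0.34 = 1.850.
Sorption retards both mechanisms: v_R = v/R = 0.07622 m/day, D_R = D/R = 0.05027 m²/day.
v_R·t = 0.07622 × 35.8 = 2.728676 m; 2√(D_R t) = 2.683 m; argument = (3.63 − 2.728676)/2.683 = 0.3359.
C = C₀ × ½·erfc(0.3359) = 44.7 × 0.3174 = 14.2 mg/L.

14.2 mg/L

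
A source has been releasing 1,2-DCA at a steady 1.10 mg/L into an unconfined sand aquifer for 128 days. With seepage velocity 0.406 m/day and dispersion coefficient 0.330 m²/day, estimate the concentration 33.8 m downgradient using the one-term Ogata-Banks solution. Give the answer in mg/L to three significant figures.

For a continuous step input, C/C₀ ≈ ½·erfc((x−vt)/(2√(Dt))).
vt = 0.406 × 128 = 51.968 m and 2√(Dt) = 2√(0.330 × 128) = 13.00 m.
Argument (x−vt)/(2√(Dt)) = (33.8 − 51.968)/13.00 = -1.398; ½·erfc(-1.398) = 0.9760.
C = 1.10 × 0.9760 = 1.07 mg/L.

1.07 mg/L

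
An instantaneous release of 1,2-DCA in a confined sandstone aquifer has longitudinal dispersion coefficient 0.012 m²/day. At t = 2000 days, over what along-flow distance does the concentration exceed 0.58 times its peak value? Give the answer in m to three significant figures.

14.5 m

The plume is Gaussian with σ = √(2Dt) = √(2 × 0.012 × 2000) = 6.928 m.
C/C_peak = exp(−Δx²/(2σ²)) = 0.58 ⇒ Δx = σ·√(−2 ln 0.58) = 6.928 × 1.044 = 7.233 m.
Width = 2Δx = 14.5 m.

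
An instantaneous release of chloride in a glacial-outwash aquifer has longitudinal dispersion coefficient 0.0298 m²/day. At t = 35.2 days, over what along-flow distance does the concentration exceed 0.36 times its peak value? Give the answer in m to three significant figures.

4.14 m

The plume is Gaussian with σ = √(2Dt) = √(2 × 0.0298 × 35.2) = 1.448 m.
C/C_peak = exp(−Δx²/(2σ²)) = 0.36 ⇒ Δx = σ·√(−2 ln 0.36) = 1.448 × 1.429 = 2.069 m.
Width = 2Δx = 4.14 m.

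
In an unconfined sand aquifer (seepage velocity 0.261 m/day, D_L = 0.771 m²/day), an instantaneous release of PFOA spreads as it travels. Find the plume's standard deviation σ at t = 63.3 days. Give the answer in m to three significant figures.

9.88 m

Dispersive spreading gives a Gaussian with σ² = 2Dt; advection only shifts the center.
σ = √(2 × 0.771 × 63.3) = 9.88 m.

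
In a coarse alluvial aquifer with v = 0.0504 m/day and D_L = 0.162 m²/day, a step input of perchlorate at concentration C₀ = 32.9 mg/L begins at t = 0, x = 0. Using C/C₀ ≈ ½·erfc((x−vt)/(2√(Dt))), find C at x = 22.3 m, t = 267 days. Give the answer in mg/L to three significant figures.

For a continuous step input, C/C₀ ≈ ½·erfc((x−vt)/(2√(Dt))).
vt = 0.0504 × 267 = 13.4568 m and 2√(Dt) = 2√(0.162 × 267) = 13.15 m.
Argument (x−vt)/(2√(Dt)) = (22.3 − 13.4568)/13.15 = 0.6725; ½·erfc(0.6725) = 0.1708.
C = 32.9 × 0.1708 = 5.62 mg/L.

5.62 mg/L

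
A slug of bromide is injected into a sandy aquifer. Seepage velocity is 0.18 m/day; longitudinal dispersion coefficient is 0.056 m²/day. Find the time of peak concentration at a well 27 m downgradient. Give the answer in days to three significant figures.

For the 1D instantaneous-source solution, setting ∂C/∂t = 0 at fixed x gives v²t² + 2Dt − x² = 0, so t = (√(D² + v²x²) − D)/v².
√(D² + v²x²) = √(0.056² + 0.18² × 27²) = 4.860; v² = 0.0324.
t = (4.860 − 0.056)/0.0324 = 148 days (vs. the pure-advection estimate x/v = 150 d).

148 days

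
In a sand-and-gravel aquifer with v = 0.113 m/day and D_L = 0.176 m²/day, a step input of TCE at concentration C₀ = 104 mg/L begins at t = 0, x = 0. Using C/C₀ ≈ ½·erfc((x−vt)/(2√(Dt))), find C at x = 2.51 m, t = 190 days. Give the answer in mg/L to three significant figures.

For a continuous step input, C/C₀ ≈ ½·erfc((x−vt)/(2√(Dt))).
vt = 0.113 × 190 = 21.47 m and 2√(Dt) = 2√(0.176 × 190) = 11.57 m.
Argument (x−vt)/(2√(Dt)) = (2.51 − 21.47)/11.57 = -1.639; ½·erfc(-1.639) = 0.9898.
C = 104 × 0.9898 = 103 mg/L.

103 mg/L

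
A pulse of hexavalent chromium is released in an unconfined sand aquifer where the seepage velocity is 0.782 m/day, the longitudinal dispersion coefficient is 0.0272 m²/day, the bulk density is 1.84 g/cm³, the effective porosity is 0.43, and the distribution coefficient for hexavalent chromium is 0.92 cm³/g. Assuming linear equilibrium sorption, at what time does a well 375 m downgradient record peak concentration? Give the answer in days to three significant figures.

2370 days

Retardation factor R = 1 + ρ_b·K_d/n = 1 + 1.84 × 0.92/0.43 = 4.937.
Sorption retards both mechanisms: v_R = v/R = 0.1584 m/day, D_R = D/R = 0.005509 m²/day.
Peak time from v_R²t² + 2D_R t − x² = 0: t = (√(D_R² + v_R²x²) − D_R)/v_R².
√(D_R² + v_R²x²) = √(0.005509² + 0.1584² × 375²) = 59.40; v_R² = 0.02509.
t = (59.40 − 0.005509)/0.02509 = 2370 days.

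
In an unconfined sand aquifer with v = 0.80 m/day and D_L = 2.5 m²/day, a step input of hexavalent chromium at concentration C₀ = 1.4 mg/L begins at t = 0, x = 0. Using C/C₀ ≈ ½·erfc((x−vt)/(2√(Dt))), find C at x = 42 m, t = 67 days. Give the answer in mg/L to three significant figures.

For a continuous step input, C/C₀ ≈ ½·erfc((x−vt)/(2√(Dt))).
vt = 0.80 × 67 = 53.6 m and 2√(Dt) = 2√(2.5 × 67) = 25.88 m.
Argument (x−vt)/(2√(Dt)) = (42 − 53.6)/25.88 = -0.4482; ½·erfc(-0.4482) = 0.7369.
C = 1.4 × 0.7369 = 1.03 mg/L.

1.03 mg/L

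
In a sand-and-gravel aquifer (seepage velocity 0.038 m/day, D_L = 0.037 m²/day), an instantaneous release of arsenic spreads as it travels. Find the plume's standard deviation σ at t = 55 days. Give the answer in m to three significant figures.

2.02 m

Dispersive spreading gives a Gaussian with σ² = 2Dt; advection only shifts the center.
σ = √(2 × 0.037 × 55) = 2.02 m.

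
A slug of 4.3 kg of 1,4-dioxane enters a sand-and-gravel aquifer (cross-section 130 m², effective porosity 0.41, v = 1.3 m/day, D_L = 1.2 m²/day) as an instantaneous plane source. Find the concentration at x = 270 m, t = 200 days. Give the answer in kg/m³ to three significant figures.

For an instantaneous plane source, C(x,t) = M/(n_e·A·√(4πDt)) · exp(−(x−vt)²/(4Dt)), with n_e·A the pore (flow) area.
Plume center vt = 1.3 × 200 = 260 m, so the well at 270 m is 10 m downgradient of the peak.
√(4πDt) = 54.92 m, giving peak height M/(n_e·A·√(4πDt)) = 4.3/(0.41 × 130 × 54.92) = 0.001469 kg/m³.
(x−vt)²/(4Dt) = (10)²/(4 × 1.2 × 200) = 0.1042; exp(−0.1042) = 0.9010.
C = 0.001469 × 0.9010 = 0.00132 kg/m³.

0.00132 kg/m³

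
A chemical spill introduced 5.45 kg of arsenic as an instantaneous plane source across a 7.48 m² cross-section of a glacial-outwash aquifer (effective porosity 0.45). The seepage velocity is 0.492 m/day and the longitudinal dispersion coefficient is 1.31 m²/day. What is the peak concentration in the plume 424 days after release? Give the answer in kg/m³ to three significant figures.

0.0194 kg/m³

The peak of an instantaneous 1D plume sits at x = vt; there the Gaussian factor is 1 and C_max = M/(n_e·A·√(4πDt)), where n_e·A is the pore area the mass is dissolved in.
√(4πDt) = √(4π × 1.31 × 424) = 83.55 m, so C_max = 5.45/(0.45 × 7.48 × 83.55) = 0.0194 kg/m³.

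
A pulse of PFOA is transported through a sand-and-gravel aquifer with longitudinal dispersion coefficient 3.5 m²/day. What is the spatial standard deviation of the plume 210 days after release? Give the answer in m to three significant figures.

38.3 m

Dispersive spreading gives a Gaussian with σ² = 2Dt; advection only shifts the center.
σ = √(2 × 3.5 × 210) = 38.3 m.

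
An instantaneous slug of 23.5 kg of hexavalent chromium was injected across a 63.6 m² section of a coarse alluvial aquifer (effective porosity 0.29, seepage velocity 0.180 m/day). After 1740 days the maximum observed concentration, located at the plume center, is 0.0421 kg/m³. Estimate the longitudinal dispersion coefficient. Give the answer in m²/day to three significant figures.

0.0419 m²/day

At the plume center C_max = M/(n_e·A·√(4πDt)), so D = M²/(4πt·(n_e·A·C_max)²).
n_e·A·C_max = 0.29 × 63.6 × 0.0421 = 0.7765 kg/m.
D = 23.5²/(4π × 1740 × 0.7765²) = 0.0419 m²/day.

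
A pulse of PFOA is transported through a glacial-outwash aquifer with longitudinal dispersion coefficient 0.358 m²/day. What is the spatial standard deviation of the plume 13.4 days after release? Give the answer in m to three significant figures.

3.10 m

Dispersive spreading gives a Gaussian with σ² = 2Dt; advection only shifts the center.
σ = √(2 × 0.358 × 13.4) = 3.10 m.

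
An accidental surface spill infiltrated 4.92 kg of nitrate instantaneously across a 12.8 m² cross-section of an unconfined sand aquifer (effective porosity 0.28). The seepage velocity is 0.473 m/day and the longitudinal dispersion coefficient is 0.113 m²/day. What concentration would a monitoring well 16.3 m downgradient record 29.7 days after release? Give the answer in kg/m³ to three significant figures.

For an instantaneous plane source, C(x,t) = M/(n_e·A·√(4πDt)) · exp(−(x−vt)²/(4Dt)), with n_e·A the pore (flow) area.
Plume center vt = 0.473 × 29.7 = 14.0481 m, so the well at 16.3 m is 2.2519 m downgradient of the peak.
√(4πDt) = 6.494 m, giving peak height M/(n_e·A·√(4πDt)) = 4.92/(0.28 × 12.8 × 6.494) = 0.2114 kg/m³.
(x−vt)²/(4Dt) = (2.2519)²/(4 × 0.113 × 29.7) = 0.3777; exp(−0.3777) = 0.6854.
C = 0.2114 × 0.6854 = 0.145 kg/m³.

0.145 kg/m³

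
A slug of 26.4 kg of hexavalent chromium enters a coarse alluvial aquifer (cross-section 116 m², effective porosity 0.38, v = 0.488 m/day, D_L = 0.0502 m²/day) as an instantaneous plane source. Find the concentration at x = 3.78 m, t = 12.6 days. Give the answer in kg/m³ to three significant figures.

0.0231 kg/m³

For an instantaneous plane source, C(x,t) = M/(n_e·A·√(4πDt)) · exp(−(x−vt)²/(4Dt)), with n_e·A the pore (flow) area.
Plume center vt = 0.488 × 12.6 = 6.1488 m, so the well at 3.78 m is 2.3688 m upgradient of the peak.
√(4πDt) = 2.819 m, giving peak height M/(n_e·A·√(4πDt)) = 26.4/(0.38 × 116 × 2.819) = 0.2125 kg/m³.
(x−vt)²/(4Dt) = (-2.3688)²/(4 × 0.0502 × 12.6) = 2.218; exp(−2.218) = 0.1088.
C = 0.2125 × 0.1088 = 0.0231 kg/m³.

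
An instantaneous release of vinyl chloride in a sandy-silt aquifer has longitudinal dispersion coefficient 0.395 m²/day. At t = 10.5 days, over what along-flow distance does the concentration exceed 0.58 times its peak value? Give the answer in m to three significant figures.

The plume is Gaussian with σ = √(2Dt) = √(2 × 0.395 × 10.5) = 2.880 m.
C/C_peak = exp(−Δx²/(2σ²)) = 0.58 ⇒ Δx = σ·√(−2 ln 0.58) = 2.880 × 1.044 = 3.007 m.
Width = 2Δx = 6.01 m.

6.01 m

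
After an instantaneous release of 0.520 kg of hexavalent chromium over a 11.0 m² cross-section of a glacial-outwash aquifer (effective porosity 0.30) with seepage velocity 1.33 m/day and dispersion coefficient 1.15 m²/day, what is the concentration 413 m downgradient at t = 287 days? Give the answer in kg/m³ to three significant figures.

For an instantaneous plane source, C(x,t) = M/(n_e·A·√(4πDt)) · exp(−(x−vt)²/(4Dt)), with n_e·A the pore (flow) area.
Plume center vt = 1.33 × 287 = 381.71 m, so the well at 413 m is 31.29 m downgradient of the peak.
√(4πDt) = 64.40 m, giving peak height M/(n_e·A·√(4πDt)) = 0.520/(0.30 × 11.0 × 64.40) = 0.002447 kg/m³.
(x−vt)²/(4Dt) = (31.29)²/(4 × 1.15 × 287) = 0.7416; exp(−0.7416) = 0.4764.
C = 0.002447 × 0.4764 = 0.00117 kg/m³.

0.00117 kg/m³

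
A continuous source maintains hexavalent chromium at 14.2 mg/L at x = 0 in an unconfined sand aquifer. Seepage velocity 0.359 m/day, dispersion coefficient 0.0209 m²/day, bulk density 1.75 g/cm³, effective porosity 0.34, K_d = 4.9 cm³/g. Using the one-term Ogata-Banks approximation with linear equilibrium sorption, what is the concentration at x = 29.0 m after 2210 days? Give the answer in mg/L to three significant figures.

Retardation factor R = 1 + ρ_b·K_d/n = 1 + 1.75 × 4.9/0.34 = 26.22.
Sorption retards both mechanisms: v_R = v/R = 0.01369 m/day, D_R = D/R = 0.0007971 m²/day.
v_R·t = 0.01369 × 2210 = 30.2549 m; 2√(D_R t) = 2.654 m; argument = (29.0 − 30.2549)/2.654 = -0.4728.
C = C₀ × ½·erfc(-0.4728) = 14.2 × 0.7481 = 10.6 mg/L.

10.6 mg/L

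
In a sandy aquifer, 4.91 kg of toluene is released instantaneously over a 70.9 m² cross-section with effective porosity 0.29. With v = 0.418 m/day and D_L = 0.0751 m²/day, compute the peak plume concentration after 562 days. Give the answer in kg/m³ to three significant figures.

The peak of an instantaneous 1D plume sits at x = vt; there the Gaussian factor is 1 and C_max = M/(n_e·A·√(4πDt)), where n_e·A is the pore area the mass is dissolved in.
√(4πDt) = √(4π × 0.0751 × 562) = 23.03 m, so C_max = 4.91/(0.29 × 70.9 × 23.03) = 0.0104 kg/m³.

0.0104 kg/m³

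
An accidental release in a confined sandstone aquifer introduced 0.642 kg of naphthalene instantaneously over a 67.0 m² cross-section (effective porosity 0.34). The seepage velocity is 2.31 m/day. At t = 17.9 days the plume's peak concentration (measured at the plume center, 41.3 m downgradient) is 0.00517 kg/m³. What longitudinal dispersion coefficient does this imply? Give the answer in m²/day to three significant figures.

At the plume center C_max = M/(n_e·A·√(4πDt)), so D = M²/(4πt·(n_e·A·C_max)²).
n_e·A·C_max = 0.34 × 67.0 × 0.00517 = 0.1178 kg/m.
D = 0.642²/(4π × 17.9 × 0.1178²) = 0.132 m²/day.

0.132 m²/day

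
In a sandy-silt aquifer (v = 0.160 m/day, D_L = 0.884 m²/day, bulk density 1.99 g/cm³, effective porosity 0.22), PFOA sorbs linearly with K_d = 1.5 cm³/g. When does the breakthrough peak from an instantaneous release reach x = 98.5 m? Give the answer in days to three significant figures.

Retardation factor R = 1 + ρ_b·K_d/n = 1 + 1.99 × 1.5/0.22 = 14.57.
Sorption retards both mechanisms: v_R = v/R = 0.01098 m/day, D_R = D/R = 0.06067 m²/day.
Peak time from v_R²t² + 2D_R t − x² = 0: t = (√(D_R² + v_R²x²) − D_R)/v_R².
√(D_R² + v_R²x²) = √(0.06067² + 0.01098² × 98.5²) = 1.083; v_R² = 0.0001206.
t = (1.083 − 0.06067)/0.0001206 = 8480 days.

8480 days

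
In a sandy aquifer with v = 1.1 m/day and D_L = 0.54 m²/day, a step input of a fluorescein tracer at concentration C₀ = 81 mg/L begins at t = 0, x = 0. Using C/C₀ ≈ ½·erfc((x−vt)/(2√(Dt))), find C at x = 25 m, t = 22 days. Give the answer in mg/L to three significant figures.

35.2 mg/L

For a continuous step input, C/C₀ ≈ ½·erfc((x−vt)/(2√(Dt))).
vt = 1.1 × 22 = 24.2 m and 2√(Dt) = 2√(0.54 × 22) = 6.893 m.
Argument (x−vt)/(2√(Dt)) = (25 − 24.2)/6.893 = 0.1161; ½·erfc(0.1161) = 0.4348.
C = 81 × 0.4348 = 35.2 mg/L.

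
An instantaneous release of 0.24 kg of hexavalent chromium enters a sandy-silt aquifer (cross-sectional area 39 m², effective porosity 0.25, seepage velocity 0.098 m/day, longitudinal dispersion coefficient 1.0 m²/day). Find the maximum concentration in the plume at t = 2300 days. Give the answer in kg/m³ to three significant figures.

0.000145 kg/m³

The peak of an instantaneous 1D plume sits at x = vt; there the Gaussian factor is 1 and C_max = M/(n_e·A·√(4πDt)), where n_e·A is the pore area the mass is dissolved in.
√(4πDt) = √(4π × 1.0 × 2300) = 170.0 m, so C_max = 0.24/(0.25 × 39 × 170.0) = 0.000145 kg/m³.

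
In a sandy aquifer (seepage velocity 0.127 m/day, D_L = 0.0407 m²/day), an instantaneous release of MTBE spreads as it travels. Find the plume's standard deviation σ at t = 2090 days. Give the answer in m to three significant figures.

13.0 m

Dispersive spreading gives a Gaussian with σ² = 2Dt; advection only shifts the center.
σ = √(2 × 0.0407 × 2090) = 13.0 m.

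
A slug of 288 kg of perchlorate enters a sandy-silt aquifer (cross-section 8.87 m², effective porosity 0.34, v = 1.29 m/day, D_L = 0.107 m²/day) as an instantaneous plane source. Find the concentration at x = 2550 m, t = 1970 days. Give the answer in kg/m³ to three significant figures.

For an instantaneous plane source, C(x,t) = M/(n_e·A·√(4πDt)) · exp(−(x−vt)²/(4Dt)), with n_e·A the pore (flow) area.
Plume center vt = 1.29 × 1970 = 2541.3 m, so the well at 2550 m is 8.7 m downgradient of the peak.
√(4πDt) = 51.47 m, giving peak height M/(n_e·A·√(4πDt)) = 288/(0.34 × 8.87 × 51.47) = 1.855 kg/m³.
(x−vt)²/(4Dt) = (8.7)²/(4 × 0.107 × 1970) = 0.08977; exp(−0.08977) = 0.9141.
C = 1.855 × 0.9141 = 1.70 kg/m³.

1.70 kg/m³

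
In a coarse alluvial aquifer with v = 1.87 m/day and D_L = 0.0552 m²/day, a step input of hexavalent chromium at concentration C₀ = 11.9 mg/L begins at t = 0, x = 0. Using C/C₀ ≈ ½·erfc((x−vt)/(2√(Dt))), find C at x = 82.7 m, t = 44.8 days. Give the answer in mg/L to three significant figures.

For a continuous step input, C/C₀ ≈ ½·erfc((x−vt)/(2√(Dt))).
vt = 1.87 × 44.8 = 83.776 m and 2√(Dt) = 2√(0.0552 × 44.8) = 3.145 m.
Argument (x−vt)/(2√(Dt)) = (82.7 − 83.776)/3.145 = -0.3421; ½·erfc(-0.3421) = 0.6857.
C = 11.9 × 0.6857 = 8.16 mg/L.

8.16 mg/L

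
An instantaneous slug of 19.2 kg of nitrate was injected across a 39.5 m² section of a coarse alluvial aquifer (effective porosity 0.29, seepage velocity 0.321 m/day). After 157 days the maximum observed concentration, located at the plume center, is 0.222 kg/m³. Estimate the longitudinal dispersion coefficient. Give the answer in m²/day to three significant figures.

At the plume center C_max = M/(n_e·A·√(4πDt)), so D = M²/(4πt·(n_e·A·C_max)²).
n_e·A·C_max = 0.29 × 39.5 × 0.222 = 2.543 kg/m.
D = 19.2²/(4π × 157 × 2.543²) = 0.0289 m²/day.

0.0289 m²/day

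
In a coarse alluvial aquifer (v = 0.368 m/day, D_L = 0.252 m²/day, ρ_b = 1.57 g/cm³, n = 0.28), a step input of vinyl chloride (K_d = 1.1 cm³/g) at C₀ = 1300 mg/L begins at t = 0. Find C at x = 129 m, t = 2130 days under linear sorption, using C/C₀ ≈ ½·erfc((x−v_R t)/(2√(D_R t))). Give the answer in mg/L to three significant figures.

Retardation factor R = 1 + ρ_b·K_d/n = 1 + 1.57 × 1.1/0.28 = 7.168.
Sorption retards both mechanisms: v_R = v/R = 0.05134 m/day, D_R = D/R = 0.03516 m²/day.
v_R·t = 0.05134 × 2130 = 109.3542 m; 2√(D_R t) = 17.31 m; argument = (129 − 109.3542)/17.31 = 1.135.
C = C₀ × ½·erfc(1.135) = 1300 × 0.05423 = 70.5 mg/L.

70.5 mg/L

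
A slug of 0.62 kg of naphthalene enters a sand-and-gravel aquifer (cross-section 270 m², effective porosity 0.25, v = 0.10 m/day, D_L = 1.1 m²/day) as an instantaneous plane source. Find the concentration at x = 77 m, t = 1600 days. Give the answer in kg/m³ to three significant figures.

For an instantaneous plane source, C(x,t) = M/(n_e·A·√(4πDt)) · exp(−(x−vt)²/(4Dt)), with n_e·A the pore (flow) area.
Plume center vt = 0.10 × 1600 = 160 m, so the well at 77 m is 83 m upgradient of the peak.
√(4πDt) = 148.7 m, giving peak height M/(n_e·A·√(4πDt)) = 0.62/(0.25 × 270 × 148.7) = 6.177e-05 kg/m³.
(x−vt)²/(4Dt) = (-83)²/(4 × 1.1 × 1600) = 0.9786; exp(−0.9786) = 0.3758.
C = 6.177e-05 × 0.3758 = 2.32e-05 kg/m³.

2.32e-05 kg/m³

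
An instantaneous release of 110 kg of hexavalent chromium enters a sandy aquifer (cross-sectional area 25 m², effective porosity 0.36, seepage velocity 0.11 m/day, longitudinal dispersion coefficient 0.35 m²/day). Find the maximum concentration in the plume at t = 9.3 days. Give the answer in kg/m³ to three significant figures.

The peak of an instantaneous 1D plume sits at x = vt; there the Gaussian factor is 1 and C_max = M/(n_e·A·√(4πDt)), where n_e·A is the pore area the mass is dissolved in.
√(4πDt) = √(4π × 0.35 × 9.3) = 6.396 m, so C_max = 110/(0.36 × 25 × 6.396) = 1.91 kg/m³.

1.91 kg/m³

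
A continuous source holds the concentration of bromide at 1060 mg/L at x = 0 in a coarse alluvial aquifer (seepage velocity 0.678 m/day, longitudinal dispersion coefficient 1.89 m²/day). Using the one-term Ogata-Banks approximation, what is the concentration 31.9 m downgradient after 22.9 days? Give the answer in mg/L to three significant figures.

41.6 mg/L

For a continuous step input, C/C₀ ≈ ½·erfc((x−vt)/(2√(Dt))).
vt = 0.678 × 22.9 = 15.5262 m and 2√(Dt) = 2√(1.89 × 22.9) = 13.16 m.
Argument (x−vt)/(2√(Dt)) = (31.9 − 15.5262)/13.16 = 1.244; ½·erfc(1.244) = 0.03926.
C = 1060 × 0.03926 = 41.6 mg/L.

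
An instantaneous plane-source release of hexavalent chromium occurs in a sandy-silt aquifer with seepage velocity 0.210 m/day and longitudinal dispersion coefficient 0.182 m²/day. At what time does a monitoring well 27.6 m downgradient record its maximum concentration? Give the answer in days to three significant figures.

127 days

For the 1D instantaneous-source solution, setting ∂C/∂t = 0 at fixed x gives v²t² + 2Dt − x² = 0, so t = (√(D² + v²x²) − D)/v².
√(D² + v²x²) = √(0.182² + 0.210² × 27.6²) = 5.799; v² = 0.0441.
t = (5.799 − 0.182)/0.0441 = 127 days (vs. the pure-advection estimate x/v = 131 d).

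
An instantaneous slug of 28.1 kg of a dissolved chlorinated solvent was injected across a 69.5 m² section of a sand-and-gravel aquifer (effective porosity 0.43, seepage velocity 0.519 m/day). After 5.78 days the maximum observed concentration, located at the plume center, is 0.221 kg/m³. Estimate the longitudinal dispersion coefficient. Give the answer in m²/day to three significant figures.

0.249 m²/day

At the plume center C_max = M/(n_e·A·√(4πDt)), so D = M²/(4πt·(n_e·A·C_max)²).
n_e·A·C_max = 0.43 × 69.5 × 0.221 = 6.605 kg/m.
D = 28.1²/(4π × 5.78 × 6.605²) = 0.249 m²/day.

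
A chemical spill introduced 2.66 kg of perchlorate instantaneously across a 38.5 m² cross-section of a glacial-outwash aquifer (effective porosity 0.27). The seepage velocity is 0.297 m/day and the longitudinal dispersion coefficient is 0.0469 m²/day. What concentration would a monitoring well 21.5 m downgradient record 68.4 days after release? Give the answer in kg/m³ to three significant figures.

0.0361 kg/m³

For an instantaneous plane source, C(x,t) = M/(n_e·A·√(4πDt)) · exp(−(x−vt)²/(4Dt)), with n_e·A the pore (flow) area.
Plume center vt = 0.297 × 68.4 = 20.3148 m, so the well at 21.5 m is 1.1852 m downgradient of the peak.
√(4πDt) = 6.349 m, giving peak height M/(n_e·A·√(4πDt)) = 2.66/(0.27 × 38.5 × 6.349) = 0.04030 kg/m³.
(x−vt)²/(4Dt) = (1.1852)²/(4 × 0.0469 × 68.4) = 0.1095; exp(−0.1095) = 0.8963.
C = 0.04030 × 0.8963 = 0.0361 kg/m³.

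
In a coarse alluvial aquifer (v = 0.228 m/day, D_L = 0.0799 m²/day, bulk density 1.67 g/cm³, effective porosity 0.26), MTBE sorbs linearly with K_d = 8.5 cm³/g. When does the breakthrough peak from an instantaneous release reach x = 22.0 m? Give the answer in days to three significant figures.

5280 days

Retardation factor R = 1 + ρ_b·K_d/n = 1 + 1.67 × 8.5/0.26 = 55.60.
Sorption retards both mechanisms: v_R = v/R = 0.004101 m/day, D_R = D/R = 0.001437 m²/day.
Peak time from v_R²t² + 2D_R t − x² = 0: t = (√(D_R² + v_R²x²) − D_R)/v_R².
√(D_R² + v_R²x²) = √(0.001437² + 0.004101² × 22.0²) = 0.09023; v_R² = 1.682e-05.
t = (0.09023 − 0.001437)/1.682e-05 = 5280 days.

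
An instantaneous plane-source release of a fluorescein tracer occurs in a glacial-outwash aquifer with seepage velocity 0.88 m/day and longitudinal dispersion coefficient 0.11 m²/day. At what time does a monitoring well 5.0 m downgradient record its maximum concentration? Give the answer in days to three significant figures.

For the 1D instantaneous-source solution, setting ∂C/∂t = 0 at fixed x gives v²t² + 2Dt − x² = 0, so t = (√(D² + v²x²) − D)/v².
√(D² + v²x²) = √(0.11² + 0.88² × 5.0²) = 4.401; v² = 0.7744.
t = (4.401 − 0.11)/0.7744 = 5.54 days (vs. the pure-advection estimate x/v = 5.68 d).

5.54 days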